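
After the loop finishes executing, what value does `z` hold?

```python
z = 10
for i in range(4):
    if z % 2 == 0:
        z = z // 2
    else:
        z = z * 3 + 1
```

Let's trace through this code step by step.

Initialize: z = 10
Entering loop: for i in range(4):
After iteration 1: i = 0, z = 5
After iteration 2: i = 1, z = 16
After iteration 3: i = 2, z = 8
After iteration 4: i = 3, z = 4
Loop ends.

Final answer: 4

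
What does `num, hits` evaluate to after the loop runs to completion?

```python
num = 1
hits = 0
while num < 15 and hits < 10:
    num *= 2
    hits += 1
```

Let's trace through this code step by step.

Initialize: num = 1
Initialize: hits = 0
Entering loop: while num < 15 and hits < 10:
After iteration 1: num = 2, hits = 1
After iteration 2: num = 4, hits = 2
After iteration 3: num = 8, hits = 3
After iteration 4: num = 16, hits = 4
Loop ends.

Final answer: 16, 4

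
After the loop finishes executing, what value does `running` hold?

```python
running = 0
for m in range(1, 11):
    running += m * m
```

Let's trace through this code step by step.

Initialize: running = 0
Entering loop: for m in range(1, 11):
After iteration 1: m = 1, running = 1
After iteration 2: m = 2, running = 5
After iteration 3: m = 3, running = 14
After iteration 4: m = 4, running = 30
After iteration 5: m = 5, running = 55
After iteration 6: m = 6, running = 91
After iteration 7: m = 7, running = 140
After iteration 8: m = 8, running = 204
After iteration 9: m = 9, running = 285
After iteration 10: m = 10, running = 385
Loop ends.

Final answer: 385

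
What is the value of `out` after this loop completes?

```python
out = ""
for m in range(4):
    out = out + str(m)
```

Let's trace through this code step by step.

Initialize: out = ''
Entering loop: for m in range(4):
After iteration 1: m = 0, out = '0'
After iteration 2: m = 1, out = '01'
After iteration 3: m = 2, out = '012'
After iteration 4: m = 3, out = '0123'
Loop ends.

Final answer: '0123'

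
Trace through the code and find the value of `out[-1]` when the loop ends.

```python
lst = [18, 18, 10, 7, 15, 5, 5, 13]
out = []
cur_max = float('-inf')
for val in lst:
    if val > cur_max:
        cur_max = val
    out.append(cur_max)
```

Let's trace through this code step by step.

Initialize: lst = [18, 18, 10, 7, 15, 5, 5, 13]
Initialize: out = []
Initialize: cur_max = -inf
Entering loop: for val in lst:
After iteration 1: val = 18, out = [18], cur_max = 18
After iteration 2: val = 18, out = [18, 18], cur_max = 18
After iteration 3: val = 10, out = [18, 18, 18], cur_max = 18
After iteration 4: val = 7, out = [18, 18, 18, 18], cur_max = 18
After iteration 5: val = 15, out = [18, 18, 18, 18, 18], cur_max = 18
After iteration 6: val = 5, out = [18, 18, 18, 18, 18, 18], cur_max = 18
After iteration 7: val = 5, out = [18, 18, 18, 18, 18, 18, 18], cur_max = 18
After iteration 8: val = 13, out = [18, 18, 18, 18, 18, 18, 18, 18], cur_max = 18
Loop ends.
out[-1] = 18

Final answer: 18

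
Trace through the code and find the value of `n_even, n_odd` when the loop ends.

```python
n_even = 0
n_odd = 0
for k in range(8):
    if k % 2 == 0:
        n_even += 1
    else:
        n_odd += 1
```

Let's trace through this code step by step.

Initialize: n_even = 0
Initialize: n_odd = 0
Entering loop: for k in range(8):
After iteration 1: k = 0, n_even = 1, n_odd = 0
After iteration 2: k = 1, n_even = 1, n_odd = 1
After iteration 3: k = 2, n_even = 2, n_odd = 1
After iteration 4: k = 3, n_even = 2, n_odd = 2
After iteration 5: k = 4, n_even = 3, n_odd = 2
After iteration 6: k = 5, n_even = 3, n_odd = 3
After iteration 7: k = 6, n_even = 4, n_odd = 3
After iteration 8: k = 7, n_even = 4, n_odd = 4
Loop ends.

Final answer: 4, 4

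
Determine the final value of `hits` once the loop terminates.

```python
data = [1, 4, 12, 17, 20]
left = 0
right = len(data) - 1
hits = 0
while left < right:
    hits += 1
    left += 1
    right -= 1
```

Let's trace through this code step by step.

Initialize: data = [1, 4, 12, 17, 20]
Initialize: left = 0
Initialize: right = 4
Initialize: hits = 0
Entering loop: while left < right:
After iteration 1: left = 1, right = 3, hits = 1
After iteration 2: left = 2, right = 2, hits = 2
Loop ends.

Final answer: 2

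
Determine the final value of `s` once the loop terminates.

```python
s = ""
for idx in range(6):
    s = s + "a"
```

Let's trace through this code step by step.

Initialize: s = ''
Entering loop: for idx in range(6):
After iteration 1: idx = 0, s = 'a'
After iteration 2: idx = 1, s = 'aa'
After iteration 3: idx = 2, s = 'aaa'
After iteration 4: idx = 3, s = 'aaaa'
After iteration 5: idx = 4, s = 'aaaaa'
After iteration 6: idx = 5, s = 'aaaaaa'
Loop ends.

Final answer: 'aaaaaa'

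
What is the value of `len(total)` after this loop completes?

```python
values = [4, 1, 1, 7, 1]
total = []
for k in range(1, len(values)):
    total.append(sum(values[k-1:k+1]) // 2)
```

Let's trace through this code step by step.

Initialize: values = [4, 1, 1, 7, 1]
Initialize: total = []
Entering loop: for k in range(1, len(values)):
After iteration 1: k = 1, total = [2]
After iteration 2: k = 2, total = [2, 1]
After iteration 3: k = 3, total = [2, 1, 4]
After iteration 4: k = 4, total = [2, 1, 4, 4]
Loop ends.
len(total) = 4

Final answer: 4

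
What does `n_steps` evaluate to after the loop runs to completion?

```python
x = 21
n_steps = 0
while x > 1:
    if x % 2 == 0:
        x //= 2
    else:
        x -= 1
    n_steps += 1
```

Let's trace through this code step by step.

Initialize: x = 21
Initialize: n_steps = 0
Entering loop: while x > 1:
After iteration 1: x = 20, n_steps = 1
After iteration 2: x = 10, n_steps = 2
After iteration 3: x = 5, n_steps = 3
After iteration 4: x = 4, n_steps = 4
After iteration 5: x = 2, n_steps = 5
After iteration 6: x = 1, n_steps = 6
Loop ends.

Final answer: 6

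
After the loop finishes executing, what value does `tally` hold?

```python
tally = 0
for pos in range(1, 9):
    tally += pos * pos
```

Let's trace through this code step by step.

Initialize: tally = 0
Entering loop: for pos in range(1, 9):
After iteration 1: pos = 1, tally = 1
After iteration 2: pos = 2, tally = 5
After iteration 3: pos = 3, tally = 14
After iteration 4: pos = 4, tally = 30
After iteration 5: pos = 5, tally = 55
After iteration 6: pos = 6, tally = 91
After iteration 7: pos = 7, tally = 140
After iteration 8: pos = 8, tally = 204
Loop ends.

Final answer: 204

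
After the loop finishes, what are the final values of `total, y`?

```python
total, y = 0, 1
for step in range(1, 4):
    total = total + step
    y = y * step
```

Let's trace through this code step by step.

Initialize: total = 0
Initialize: y = 1
Entering loop: for step in range(1, 4):
After iteration 1: step = 1, total = 1, y = 1
After iteration 2: step = 2, total = 3, y = 2
After iteration 3: step = 3, total = 6, y = 6
Loop ends.

Final answer: 6, 6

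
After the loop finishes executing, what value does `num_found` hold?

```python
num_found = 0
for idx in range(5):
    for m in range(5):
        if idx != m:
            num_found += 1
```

Let's trace through this code step by step.

Initialize: num_found = 0
Entering loop: for idx in range(5):
After iteration 1: idx = 0, num_found = 4
After iteration 2: idx = 1, num_found = 8
After iteration 3: idx = 2, num_found = 12
After iteration 4: idx = 3, num_found = 16
After iteration 5: idx = 4, num_found = 20
Loop ends.

Final answer: 20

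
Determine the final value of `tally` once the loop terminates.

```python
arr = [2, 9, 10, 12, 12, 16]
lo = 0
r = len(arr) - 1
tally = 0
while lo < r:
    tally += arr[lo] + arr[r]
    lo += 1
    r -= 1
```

Let's trace through this code step by step.

Initialize: arr = [2, 9, 10, 12, 12, 16]
Initialize: lo = 0
Initialize: r = 5
Initialize: tally = 0
Entering loop: while lo < r:
After iteration 1: lo = 1, r = 4, tally = 18
After iteration 2: lo = 2, r = 3, tally = 39
After iteration 3: lo = 3, r = 2, tally = 61
Loop ends.

Final answer: 61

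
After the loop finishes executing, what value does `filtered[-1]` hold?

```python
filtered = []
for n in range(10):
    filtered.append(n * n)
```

Let's trace through this code step by step.

Initialize: filtered = []
Entering loop: for n in range(10):
After iteration 1: n = 0, filtered = [0]
After iteration 2: n = 1, filtered = [0, 1]
After iteration 3: n = 2, filtered = [0, 1, 4]
After iteration 4: n = 3, filtered = [0, 1, 4, 9]
After iteration 5: n = 4, filtered = [0, 1, 4, 9, 16]
After iteration 6: n = 5, filtered = [0, 1, 4, 9, 16, 25]
After iteration 7: n = 6, filtered = [0, 1, 4, 9, 16, 25, 36]
After iteration 8: n = 7, filtered = [0, 1, 4, 9, 16, 25, 36, 49]
After iteration 9: n = 8, filtered = [0, 1, 4, 9, 16, 25, 36, 49, 64]
After iteration 10: n = 9, filtered = [0, 1, 4, 9, 16, 25, 36, 49, 64, 81]
Loop ends.
filtered[-1] = 81

Final answer: 81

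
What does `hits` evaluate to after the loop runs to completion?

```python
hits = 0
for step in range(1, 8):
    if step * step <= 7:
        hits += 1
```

Let's trace through this code step by step.

Initialize: hits = 0
Entering loop: for step in range(1, 8):
After iteration 1: step = 1, hits = 1
After iteration 2: step = 2, hits = 2
After iteration 3: step = 3, hits = 2
After iteration 4: step = 4, hits = 2
After iteration 5: step = 5, hits = 2
After iteration 6: step = 6, hits = 2
After iteration 7: step = 7, hits = 2
Loop ends.

Final answer: 2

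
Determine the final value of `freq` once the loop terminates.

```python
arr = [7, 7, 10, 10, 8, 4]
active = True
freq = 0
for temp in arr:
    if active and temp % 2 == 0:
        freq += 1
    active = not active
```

Let's trace through this code step by step.

Initialize: arr = [7, 7, 10, 10, 8, 4]
Initialize: active = True
Initialize: freq = 0
Entering loop: for temp in arr:
After iteration 1: temp = 7, active = False, freq = 0
After iteration 2: temp = 7, active = True, freq = 0
After iteration 3: temp = 10, active = False, freq = 1
After iteration 4: temp = 10, active = True, freq = 1
After iteration 5: temp = 8, active = False, freq = 2
After iteration 6: temp = 4, active = True, freq = 2
Loop ends.

Final answer: 2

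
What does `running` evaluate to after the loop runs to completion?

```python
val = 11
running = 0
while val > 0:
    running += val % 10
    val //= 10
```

Let's trace through this code step by step.

Initialize: val = 11
Initialize: running = 0
Entering loop: while val > 0:
After iteration 1: val = 1, running = 1
After iteration 2: val = 0, running = 2
Loop ends.

Final answer: 2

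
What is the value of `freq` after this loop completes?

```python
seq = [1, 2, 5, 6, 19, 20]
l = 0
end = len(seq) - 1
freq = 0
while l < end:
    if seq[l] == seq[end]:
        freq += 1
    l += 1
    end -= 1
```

Let's trace through this code step by step.

Initialize: seq = [1, 2, 5, 6, 19, 20]
Initialize: l = 0
Initialize: end = 5
Initialize: freq = 0
Entering loop: while l < end:
After iteration 1: l = 1, end = 4, freq = 0
After iteration 2: l = 2, end = 3, freq = 0
After iteration 3: l = 3, end = 2, freq = 0
Loop ends.

Final answer: 0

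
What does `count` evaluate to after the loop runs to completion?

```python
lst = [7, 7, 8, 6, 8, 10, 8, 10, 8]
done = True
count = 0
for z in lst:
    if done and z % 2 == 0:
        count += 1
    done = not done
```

Let's trace through this code step by step.

Initialize: lst = [7, 7, 8, 6, 8, 10, 8, 10, 8]
Initialize: done = True
Initialize: count = 0
Entering loop: for z in lst:
After iteration 1: z = 7, done = False, count = 0
After iteration 2: z = 7, done = True, count = 0
After iteration 3: z = 8, done = False, count = 1
After iteration 4: z = 6, done = True, count = 1
After iteration 5: z = 8, done = False, count = 2
After iteration 6: z = 10, done = True, count = 2
After iteration 7: z = 8, done = False, count = 3
After iteration 8: z = 10, done = True, count = 3
After iteration 9: z = 8, done = False, count = 4
Loop ends.

Final answer: 4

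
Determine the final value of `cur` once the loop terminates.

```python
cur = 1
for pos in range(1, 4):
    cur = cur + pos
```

Let's trace through this code step by step.

Initialize: cur = 1
Entering loop: for pos in range(1, 4):
After iteration 1: pos = 1, cur = 2
After iteration 2: pos = 2, cur = 4
After iteration 3: pos = 3, cur = 7
Loop ends.

Final answer: 7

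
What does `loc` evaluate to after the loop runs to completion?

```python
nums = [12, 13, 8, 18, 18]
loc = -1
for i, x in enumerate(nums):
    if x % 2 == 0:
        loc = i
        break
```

Let's trace through this code step by step.

Initialize: nums = [12, 13, 8, 18, 18]
Initialize: loc = -1
Entering loop: for i, x in enumerate(nums):
After iteration 1: i = 0, x = 12, loc = 0
Loop ends.

Final answer: 0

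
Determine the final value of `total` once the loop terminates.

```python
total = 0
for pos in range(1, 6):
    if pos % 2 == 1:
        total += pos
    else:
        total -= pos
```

Let's trace through this code step by step.

Initialize: total = 0
Entering loop: for pos in range(1, 6):
After iteration 1: pos = 1, total = 1
After iteration 2: pos = 2, total = -1
After iteration 3: pos = 3, total = 2
After iteration 4: pos = 4, total = -2
After iteration 5: pos = 5, total = 3
Loop ends.

Final answer: 3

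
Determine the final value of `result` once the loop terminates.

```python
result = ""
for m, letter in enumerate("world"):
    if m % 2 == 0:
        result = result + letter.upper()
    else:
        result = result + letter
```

Let's trace through this code step by step.

Initialize: result = ''
Entering loop: for m, letter in enumerate("world"):
After iteration 1: m = 0, letter = 'w', result = 'W'
After iteration 2: m = 1, letter = 'o', result = 'Wo'
After iteration 3: m = 2, letter = 'r', result = 'WoR'
After iteration 4: m = 3, letter = 'l', result = 'WoRl'
After iteration 5: m = 4, letter = 'd', result = 'WoRlD'
Loop ends.

Final answer: 'WoRlD'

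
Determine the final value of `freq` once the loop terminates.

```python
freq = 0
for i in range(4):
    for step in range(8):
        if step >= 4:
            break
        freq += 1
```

Let's trace through this code step by step.

Initialize: freq = 0
Entering loop: for i in range(4):
After iteration 1: i = 0, freq = 4
After iteration 2: i = 1, freq = 8
After iteration 3: i = 2, freq = 12
After iteration 4: i = 3, freq = 16
Loop ends.

Final answer: 16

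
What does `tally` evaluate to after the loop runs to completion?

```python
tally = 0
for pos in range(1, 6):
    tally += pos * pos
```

Let's trace through this code step by step.

Initialize: tally = 0
Entering loop: for pos in range(1, 6):
After iteration 1: pos = 1, tally = 1
After iteration 2: pos = 2, tally = 5
After iteration 3: pos = 3, tally = 14
After iteration 4: pos = 4, tally = 30
After iteration 5: pos = 5, tally = 55
Loop ends.

Final answer: 55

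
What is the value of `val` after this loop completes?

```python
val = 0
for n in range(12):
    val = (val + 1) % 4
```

Let's trace through this code step by step.

Initialize: val = 0
Entering loop: for n in range(12):
After iteration 1: n = 0, val = 1
After iteration 2: n = 1, val = 2
After iteration 3: n = 2, val = 3
After iteration 4: n = 3, val = 0
After iteration 5: n = 4, val = 1
After iteration 6: n = 5, val = 2
After iteration 7: n = 6, val = 3
After iteration 8: n = 7, val = 0
After iteration 9: n = 8, val = 1
After iteration 10: n = 9, val = 2
After iteration 11: n = 10, val = 3
After iteration 12: n = 11, val = 0
Loop ends.

Final answer: 0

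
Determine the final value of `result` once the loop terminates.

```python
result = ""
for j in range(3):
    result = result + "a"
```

Let's trace through this code step by step.

Initialize: result = ''
Entering loop: for j in range(3):
After iteration 1: j = 0, result = 'a'
After iteration 2: j = 1, result = 'aa'
After iteration 3: j = 2, result = 'aaa'
Loop ends.

Final answer: 'aaa'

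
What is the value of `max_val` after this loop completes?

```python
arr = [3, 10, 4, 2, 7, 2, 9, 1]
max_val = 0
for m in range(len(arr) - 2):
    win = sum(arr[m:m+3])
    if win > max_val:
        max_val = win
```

Let's trace through this code step by step.

Initialize: arr = [3, 10, 4, 2, 7, 2, 9, 1]
Initialize: max_val = 0
Entering loop: for m in range(len(arr) - 2):
After iteration 1: m = 0, max_val = 17, win = 17
After iteration 2: m = 1, max_val = 17, win = 16
After iteration 3: m = 2, max_val = 17, win = 13
After iteration 4: m = 3, max_val = 17, win = 11
After iteration 5: m = 4, max_val = 18, win = 18
After iteration 6: m = 5, max_val = 18, win = 12
Loop ends.

Final answer: 18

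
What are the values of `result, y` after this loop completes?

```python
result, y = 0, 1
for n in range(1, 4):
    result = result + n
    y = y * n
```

Let's trace through this code step by step.

Initialize: result = 0
Initialize: y = 1
Entering loop: for n in range(1, 4):
After iteration 1: n = 1, result = 1, y = 1
After iteration 2: n = 2, result = 3, y = 2
After iteration 3: n = 3, result = 6, y = 6
Loop ends.

Final answer: 6, 6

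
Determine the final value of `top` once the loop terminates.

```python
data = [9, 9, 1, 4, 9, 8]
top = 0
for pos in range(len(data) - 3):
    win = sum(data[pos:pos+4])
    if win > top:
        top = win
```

Let's trace through this code step by step.

Initialize: data = [9, 9, 1, 4, 9, 8]
Initialize: top = 0
Entering loop: for pos in range(len(data) - 3):
After iteration 1: pos = 0, top = 23, win = 23
After iteration 2: pos = 1, top = 23, win = 23
After iteration 3: pos = 2, top = 23, win = 22
Loop ends.

Final answer: 23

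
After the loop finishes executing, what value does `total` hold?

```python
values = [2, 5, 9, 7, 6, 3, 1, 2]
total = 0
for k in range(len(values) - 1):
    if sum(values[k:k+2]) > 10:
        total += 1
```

Let's trace through this code step by step.

Initialize: values = [2, 5, 9, 7, 6, 3, 1, 2]
Initialize: total = 0
Entering loop: for k in range(len(values) - 1):
After iteration 1: k = 0, total = 0
After iteration 2: k = 1, total = 1
After iteration 3: k = 2, total = 2
After iteration 4: k = 3, total = 3
After iteration 5: k = 4, total = 3
After iteration 6: k = 5, total = 3
After iteration 7: k = 6, total = 3
Loop ends.

Final answer: 3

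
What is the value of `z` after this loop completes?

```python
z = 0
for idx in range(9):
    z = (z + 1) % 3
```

Let's trace through this code step by step.

Initialize: z = 0
Entering loop: for idx in range(9):
After iteration 1: idx = 0, z = 1
After iteration 2: idx = 1, z = 2
After iteration 3: idx = 2, z = 0
After iteration 4: idx = 3, z = 1
After iteration 5: idx = 4, z = 2
After iteration 6: idx = 5, z = 0
After iteration 7: idx = 6, z = 1
After iteration 8: idx = 7, z = 2
After iteration 9: idx = 8, z = 0
Loop ends.

Final answer: 0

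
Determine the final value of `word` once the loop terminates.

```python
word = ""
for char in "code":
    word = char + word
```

Let's trace through this code step by step.

Initialize: word = ''
Entering loop: for char in "code":
After iteration 1: char = 'c', word = 'c'
After iteration 2: char = 'o', word = 'oc'
After iteration 3: char = 'd', word = 'doc'
After iteration 4: char = 'e', word = 'edoc'
Loop ends.

Final answer: 'edoc'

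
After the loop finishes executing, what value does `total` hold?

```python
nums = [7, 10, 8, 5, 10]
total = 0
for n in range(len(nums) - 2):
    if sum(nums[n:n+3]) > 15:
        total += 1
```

Let's trace through this code step by step.

Initialize: nums = [7, 10, 8, 5, 10]
Initialize: total = 0
Entering loop: for n in range(len(nums) - 2):
After iteration 1: n = 0, total = 1
After iteration 2: n = 1, total = 2
After iteration 3: n = 2, total = 3
Loop ends.

Final answer: 3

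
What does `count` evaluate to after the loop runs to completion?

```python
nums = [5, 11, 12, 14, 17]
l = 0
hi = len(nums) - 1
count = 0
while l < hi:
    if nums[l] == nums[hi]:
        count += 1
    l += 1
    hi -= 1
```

Let's trace through this code step by step.

Initialize: nums = [5, 11, 12, 14, 17]
Initialize: l = 0
Initialize: hi = 4
Initialize: count = 0
Entering loop: while l < hi:
After iteration 1: l = 1, hi = 3, count = 0
After iteration 2: l = 2, hi = 2, count = 0
Loop ends.

Final answer: 0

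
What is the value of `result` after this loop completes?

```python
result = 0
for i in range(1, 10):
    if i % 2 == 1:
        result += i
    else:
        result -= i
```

Let's trace through this code step by step.

Initialize: result = 0
Entering loop: for i in range(1, 10):
After iteration 1: i = 1, result = 1
After iteration 2: i = 2, result = -1
After iteration 3: i = 3, result = 2
After iteration 4: i = 4, result = -2
After iteration 5: i = 5, result = 3
After iteration 6: i = 6, result = -3
After iteration 7: i = 7, result = 4
After iteration 8: i = 8, result = -4
After iteration 9: i = 9, result = 5
Loop ends.

Final answer: 5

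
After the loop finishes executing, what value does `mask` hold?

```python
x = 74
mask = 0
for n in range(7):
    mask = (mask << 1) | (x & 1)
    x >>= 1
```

Let's trace through this code step by step.

Initialize: x = 74
Initialize: mask = 0
Entering loop: for n in range(7):
After iteration 1: n = 0, x = 37, mask = 0
After iteration 2: n = 1, x = 18, mask = 1
After iteration 3: n = 2, x = 9, mask = 2
After iteration 4: n = 3, x = 4, mask = 5
After iteration 5: n = 4, x = 2, mask = 10
After iteration 6: n = 5, x = 1, mask = 20
After iteration 7: n = 6, x = 0, mask = 41
Loop ends.

Final answer: 41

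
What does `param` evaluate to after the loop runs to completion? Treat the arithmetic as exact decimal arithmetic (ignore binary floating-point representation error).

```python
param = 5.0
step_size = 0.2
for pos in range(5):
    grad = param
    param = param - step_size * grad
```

Let's trace through this code step by step.

Initialize: param = 5.0
Initialize: step_size = 0.2
Entering loop: for pos in range(5):
After iteration 1: pos = 0, param = 4.0, grad = 5.0
After iteration 2: pos = 1, param = 3.2, grad = 4.0
After iteration 3: pos = 2, param = 2.56, grad = 3.2
After iteration 4: pos = 3, param = 2.048, grad = 2.56
After iteration 5: pos = 4, param = 1.6384, grad = 2.048
Loop ends.

Final answer: 1.6384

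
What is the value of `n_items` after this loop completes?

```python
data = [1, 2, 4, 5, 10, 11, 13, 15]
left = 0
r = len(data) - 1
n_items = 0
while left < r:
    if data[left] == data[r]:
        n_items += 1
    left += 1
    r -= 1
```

Let's trace through this code step by step.

Initialize: data = [1, 2, 4, 5, 10, 11, 13, 15]
Initialize: left = 0
Initialize: r = 7
Initialize: n_items = 0
Entering loop: while left < r:
After iteration 1: left = 1, r = 6, n_items = 0
After iteration 2: left = 2, r = 5, n_items = 0
After iteration 3: left = 3, r = 4, n_items = 0
After iteration 4: left = 4, r = 3, n_items = 0
Loop ends.

Final answer: 0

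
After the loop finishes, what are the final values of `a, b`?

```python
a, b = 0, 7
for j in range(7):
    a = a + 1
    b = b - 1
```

Let's trace through this code step by step.

Initialize: a = 0
Initialize: b = 7
Entering loop: for j in range(7):
After iteration 1: j = 0, a = 1, b = 6
After iteration 2: j = 1, a = 2, b = 5
After iteration 3: j = 2, a = 3, b = 4
After iteration 4: j = 3, a = 4, b = 3
After iteration 5: j = 4, a = 5, b = 2
After iteration 6: j = 5, a = 6, b = 1
After iteration 7: j = 6, a = 7, b = 0
Loop ends.

Final answer: 7, 0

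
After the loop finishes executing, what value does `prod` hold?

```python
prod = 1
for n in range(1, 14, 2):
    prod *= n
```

Let's trace through this code step by step.

Initialize: prod = 1
Entering loop: for n in range(1, 14, 2):
After iteration 1: n = 1, prod = 1
After iteration 2: n = 3, prod = 3
After iteration 3: n = 5, prod = 15
After iteration 4: n = 7, prod = 105
After iteration 5: n = 9, prod = 945
After iteration 6: n = 11, prod = 10395
After iteration 7: n = 13, prod = 135135
Loop ends.

Final answer: 135135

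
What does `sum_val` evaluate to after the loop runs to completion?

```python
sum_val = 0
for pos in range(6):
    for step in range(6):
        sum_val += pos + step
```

Let's trace through this code step by step.

Initialize: sum_val = 0
Entering loop: for pos in range(6):
After iteration 1: pos = 0, sum_val = 15
After iteration 2: pos = 1, sum_val = 36
After iteration 3: pos = 2, sum_val = 63
After iteration 4: pos = 3, sum_val = 96
After iteration 5: pos = 4, sum_val = 135
After iteration 6: pos = 5, sum_val = 180
Loop ends.

Final answer: 180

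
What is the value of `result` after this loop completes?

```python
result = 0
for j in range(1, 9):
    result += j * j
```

Let's trace through this code step by step.

Initialize: result = 0
Entering loop: for j in range(1, 9):
After iteration 1: j = 1, result = 1
After iteration 2: j = 2, result = 5
After iteration 3: j = 3, result = 14
After iteration 4: j = 4, result = 30
After iteration 5: j = 5, result = 55
After iteration 6: j = 6, result = 91
After iteration 7: j = 7, result = 140
After iteration 8: j = 8, result = 204
Loop ends.

Final answer: 204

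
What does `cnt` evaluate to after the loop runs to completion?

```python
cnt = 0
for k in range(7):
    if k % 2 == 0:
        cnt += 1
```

Let's trace through this code step by step.

Initialize: cnt = 0
Entering loop: for k in range(7):
After iteration 1: k = 0, cnt = 1
After iteration 2: k = 1, cnt = 1
After iteration 3: k = 2, cnt = 2
After iteration 4: k = 3, cnt = 2
After iteration 5: k = 4, cnt = 3
After iteration 6: k = 5, cnt = 3
After iteration 7: k = 6, cnt = 4
Loop ends.

Final answer: 4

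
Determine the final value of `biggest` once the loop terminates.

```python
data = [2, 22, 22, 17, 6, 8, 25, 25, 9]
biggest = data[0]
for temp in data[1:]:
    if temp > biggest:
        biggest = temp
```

Let's trace through this code step by step.

Initialize: data = [2, 22, 22, 17, 6, 8, 25, 25, 9]
Initialize: biggest = 2
Entering loop: for temp in data[1:]:
After iteration 1: temp = 22, biggest = 22
After iteration 2: temp = 22, biggest = 22
After iteration 3: temp = 17, biggest = 22
After iteration 4: temp = 6, biggest = 22
After iteration 5: temp = 8, biggest = 22
After iteration 6: temp = 25, biggest = 25
After iteration 7: temp = 25, biggest = 25
After iteration 8: temp = 9, biggest = 25
Loop ends.

Final answer: 25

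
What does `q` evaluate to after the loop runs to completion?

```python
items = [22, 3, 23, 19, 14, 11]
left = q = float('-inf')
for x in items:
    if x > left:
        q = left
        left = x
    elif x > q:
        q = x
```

Let's trace through this code step by step.

Initialize: items = [22, 3, 23, 19, 14, 11]
Initialize: left = -inf
Initialize: q = -inf
Entering loop: for x in items:
After iteration 1: x = 22, left = 22, q = -inf
After iteration 2: x = 3, left = 22, q = 3
After iteration 3: x = 23, left = 23, q = 22
After iteration 4: x = 19, left = 23, q = 22
After iteration 5: x = 14, left = 23, q = 22
After iteration 6: x = 11, left = 23, q = 22
Loop ends.

Final answer: 22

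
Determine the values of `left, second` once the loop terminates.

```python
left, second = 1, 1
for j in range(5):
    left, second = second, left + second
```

Let's trace through this code step by step.

Initialize: left = 1
Initialize: second = 1
Entering loop: for j in range(5):
After iteration 1: j = 0, left = 1, second = 2
After iteration 2: j = 1, left = 2, second = 3
After iteration 3: j = 2, left = 3, second = 5
After iteration 4: j = 3, left = 5, second = 8
After iteration 5: j = 4, left = 8, second = 13
Loop ends.

Final answer: 8, 13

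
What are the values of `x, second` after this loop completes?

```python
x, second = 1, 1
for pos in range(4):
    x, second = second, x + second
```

Let's trace through this code step by step.

Initialize: x = 1
Initialize: second = 1
Entering loop: for pos in range(4):
After iteration 1: pos = 0, x = 1, second = 2
After iteration 2: pos = 1, x = 2, second = 3
After iteration 3: pos = 2, x = 3, second = 5
After iteration 4: pos = 3, x = 5, second = 8
Loop ends.

Final answer: 5, 8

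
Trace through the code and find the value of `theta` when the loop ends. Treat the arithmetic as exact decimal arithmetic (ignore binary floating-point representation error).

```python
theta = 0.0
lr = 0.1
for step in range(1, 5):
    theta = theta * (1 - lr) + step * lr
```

Let's trace through this code step by step.

Initialize: theta = 0.0
Initialize: lr = 0.1
Entering loop: for step in range(1, 5):
After iteration 1: step = 1, theta = 0.1
After iteration 2: step = 2, theta = 0.29
After iteration 3: step = 3, theta = 0.561
After iteration 4: step = 4, theta = 0.9049
Loop ends.

Final answer: 0.9049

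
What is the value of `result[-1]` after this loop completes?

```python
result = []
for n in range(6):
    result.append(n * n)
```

Let's trace through this code step by step.

Initialize: result = []
Entering loop: for n in range(6):
After iteration 1: n = 0, result = [0]
After iteration 2: n = 1, result = [0, 1]
After iteration 3: n = 2, result = [0, 1, 4]
After iteration 4: n = 3, result = [0, 1, 4, 9]
After iteration 5: n = 4, result = [0, 1, 4, 9, 16]
After iteration 6: n = 5, result = [0, 1, 4, 9, 16, 25]
Loop ends.
result[-1] = 25

Final answer: 25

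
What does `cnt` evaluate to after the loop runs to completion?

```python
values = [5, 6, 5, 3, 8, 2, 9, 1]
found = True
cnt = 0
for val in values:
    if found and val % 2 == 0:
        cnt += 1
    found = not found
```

Let's trace through this code step by step.

Initialize: values = [5, 6, 5, 3, 8, 2, 9, 1]
Initialize: found = True
Initialize: cnt = 0
Entering loop: for val in values:
After iteration 1: val = 5, found = False, cnt = 0
After iteration 2: val = 6, found = True, cnt = 0
After iteration 3: val = 5, found = False, cnt = 0
After iteration 4: val = 3, found = True, cnt = 0
After iteration 5: val = 8, found = False, cnt = 1
After iteration 6: val = 2, found = True, cnt = 1
After iteration 7: val = 9, found = False, cnt = 1
After iteration 8: val = 1, found = True, cnt = 1
Loop ends.

Final answer: 1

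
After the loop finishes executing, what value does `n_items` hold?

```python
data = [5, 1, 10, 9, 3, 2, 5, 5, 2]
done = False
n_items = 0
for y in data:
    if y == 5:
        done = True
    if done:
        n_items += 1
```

Let's trace through this code step by step.

Initialize: data = [5, 1, 10, 9, 3, 2, 5, 5, 2]
Initialize: done = False
Initialize: n_items = 0
Entering loop: for y in data:
After iteration 1: y = 5, done = True, n_items = 1
After iteration 2: y = 1, done = True, n_items = 2
After iteration 3: y = 10, done = True, n_items = 3
After iteration 4: y = 9, done = True, n_items = 4
After iteration 5: y = 3, done = True, n_items = 5
After iteration 6: y = 2, done = True, n_items = 6
After iteration 7: y = 5, done = True, n_items = 7
After iteration 8: y = 5, done = True, n_items = 8
After iteration 9: y = 2, done = True, n_items = 9
Loop ends.

Final answer: 9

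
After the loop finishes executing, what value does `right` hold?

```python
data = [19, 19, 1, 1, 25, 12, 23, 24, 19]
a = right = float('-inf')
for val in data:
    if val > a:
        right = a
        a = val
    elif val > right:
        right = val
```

Let's trace through this code step by step.

Initialize: data = [19, 19, 1, 1, 25, 12, 23, 24, 19]
Initialize: a = -inf
Initialize: right = -inf
Entering loop: for val in data:
After iteration 1: val = 19, a = 19, right = -inf
After iteration 2: val = 19, a = 19, right = 19
After iteration 3: val = 1, a = 19, right = 19
After iteration 4: val = 1, a = 19, right = 19
After iteration 5: val = 25, a = 25, right = 19
After iteration 6: val = 12, a = 25, right = 19
After iteration 7: val = 23, a = 25, right = 23
After iteration 8: val = 24, a = 25, right = 24
After iteration 9: val = 19, a = 25, right = 24
Loop ends.

Final answer: 24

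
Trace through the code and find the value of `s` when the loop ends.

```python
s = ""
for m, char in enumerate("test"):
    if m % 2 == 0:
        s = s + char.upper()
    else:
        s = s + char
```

Let's trace through this code step by step.

Initialize: s = ''
Entering loop: for m, char in enumerate("test"):
After iteration 1: m = 0, char = 't', s = 'T'
After iteration 2: m = 1, char = 'e', s = 'Te'
After iteration 3: m = 2, char = 's', s = 'TeS'
After iteration 4: m = 3, char = 't', s = 'TeSt'
Loop ends.

Final answer: 'TeSt'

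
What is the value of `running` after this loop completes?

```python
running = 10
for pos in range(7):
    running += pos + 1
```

Let's trace through this code step by step.

Initialize: running = 10
Entering loop: for pos in range(7):
After iteration 1: pos = 0, running = 11
After iteration 2: pos = 1, running = 13
After iteration 3: pos = 2, running = 16
After iteration 4: pos = 3, running = 20
After iteration 5: pos = 4, running = 25
After iteration 6: pos = 5, running = 31
After iteration 7: pos = 6, running = 38
Loop ends.

Final answer: 38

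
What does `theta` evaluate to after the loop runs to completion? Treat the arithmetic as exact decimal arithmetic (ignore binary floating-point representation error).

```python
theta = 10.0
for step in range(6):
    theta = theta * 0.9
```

Let's trace through this code step by step.

Initialize: theta = 10.0
Entering loop: for step in range(6):
After iteration 1: step = 0, theta = 9.0
After iteration 2: step = 1, theta = 8.1
After iteration 3: step = 2, theta = 7.29
After iteration 4: step = 3, theta = 6.561
After iteration 5: step = 4, theta = 5.9049
After iteration 6: step = 5, theta = 5.31441
Loop ends.

Final answer: 5.31441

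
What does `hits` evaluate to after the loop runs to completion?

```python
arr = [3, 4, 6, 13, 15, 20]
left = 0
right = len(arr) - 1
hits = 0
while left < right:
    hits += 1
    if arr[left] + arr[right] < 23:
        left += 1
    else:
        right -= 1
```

Let's trace through this code step by step.

Initialize: arr = [3, 4, 6, 13, 15, 20]
Initialize: left = 0
Initialize: right = 5
Initialize: hits = 0
Entering loop: while left < right:
After iteration 1: left = 0, right = 4, hits = 1
After iteration 2: left = 1, right = 4, hits = 2
After iteration 3: left = 2, right = 4, hits = 3
After iteration 4: left = 3, right = 4, hits = 4
After iteration 5: left = 3, right = 3, hits = 5
Loop ends.

Final answer: 5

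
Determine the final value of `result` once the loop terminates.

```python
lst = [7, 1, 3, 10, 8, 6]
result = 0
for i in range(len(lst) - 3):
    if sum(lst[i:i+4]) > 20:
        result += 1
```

Let's trace through this code step by step.

Initialize: lst = [7, 1, 3, 10, 8, 6]
Initialize: result = 0
Entering loop: for i in range(len(lst) - 3):
After iteration 1: i = 0, result = 1
After iteration 2: i = 1, result = 2
After iteration 3: i = 2, result = 3
Loop ends.

Final answer: 3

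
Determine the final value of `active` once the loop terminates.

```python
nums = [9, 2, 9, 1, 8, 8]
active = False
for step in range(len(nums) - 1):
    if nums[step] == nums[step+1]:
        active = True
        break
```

Let's trace through this code step by step.

Initialize: nums = [9, 2, 9, 1, 8, 8]
Initialize: active = False
Entering loop: for step in range(len(nums) - 1):
After iteration 1: step = 0, active = False
After iteration 2: step = 1, active = False
After iteration 3: step = 2, active = False
After iteration 4: step = 3, active = False
After iteration 5: step = 4, active = True
Loop ends.

Final answer: True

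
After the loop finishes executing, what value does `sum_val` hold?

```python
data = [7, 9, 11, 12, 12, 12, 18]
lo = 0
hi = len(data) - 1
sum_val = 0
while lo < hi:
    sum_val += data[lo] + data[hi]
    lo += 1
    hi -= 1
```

Let's trace through this code step by step.

Initialize: data = [7, 9, 11, 12, 12, 12, 18]
Initialize: lo = 0
Initialize: hi = 6
Initialize: sum_val = 0
Entering loop: while lo < hi:
After iteration 1: lo = 1, hi = 5, sum_val = 25
After iteration 2: lo = 2, hi = 4, sum_val = 46
After iteration 3: lo = 3, hi = 3, sum_val = 69
Loop ends.

Final answer: 69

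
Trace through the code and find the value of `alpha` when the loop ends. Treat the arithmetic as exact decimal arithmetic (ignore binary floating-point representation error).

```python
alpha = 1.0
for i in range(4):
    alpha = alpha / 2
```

Let's trace through this code step by step.

Initialize: alpha = 1.0
Entering loop: for i in range(4):
After iteration 1: i = 0, alpha = 0.5
After iteration 2: i = 1, alpha = 0.25
After iteration 3: i = 2, alpha = 0.125
After iteration 4: i = 3, alpha = 0.0625
Loop ends.

Final answer: 0.0625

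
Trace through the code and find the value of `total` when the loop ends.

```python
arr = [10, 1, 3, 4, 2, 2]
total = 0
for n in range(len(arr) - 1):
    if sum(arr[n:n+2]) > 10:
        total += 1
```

Let's trace through this code step by step.

Initialize: arr = [10, 1, 3, 4, 2, 2]
Initialize: total = 0
Entering loop: for n in range(len(arr) - 1):
After iteration 1: n = 0, total = 1
After iteration 2: n = 1, total = 1
After iteration 3: n = 2, total = 1
After iteration 4: n = 3, total = 1
After iteration 5: n = 4, total = 1
Loop ends.

Final answer: 1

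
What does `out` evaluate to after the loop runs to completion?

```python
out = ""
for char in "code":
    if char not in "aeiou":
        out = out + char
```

Let's trace through this code step by step.

Initialize: out = ''
Entering loop: for char in "code":
After iteration 1: char = 'c', out = 'c'
After iteration 2: char = 'o', out = 'c'
After iteration 3: char = 'd', out = 'cd'
After iteration 4: char = 'e', out = 'cd'
Loop ends.

Final answer: 'cd'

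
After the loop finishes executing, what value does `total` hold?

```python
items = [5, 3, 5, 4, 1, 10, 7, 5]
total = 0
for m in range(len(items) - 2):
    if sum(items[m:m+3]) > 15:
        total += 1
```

Let's trace through this code step by step.

Initialize: items = [5, 3, 5, 4, 1, 10, 7, 5]
Initialize: total = 0
Entering loop: for m in range(len(items) - 2):
After iteration 1: m = 0, total = 0
After iteration 2: m = 1, total = 0
After iteration 3: m = 2, total = 0
After iteration 4: m = 3, total = 0
After iteration 5: m = 4, total = 1
After iteration 6: m = 5, total = 2
Loop ends.

Final answer: 2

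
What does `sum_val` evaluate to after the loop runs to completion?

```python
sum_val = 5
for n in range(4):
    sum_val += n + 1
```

Let's trace through this code step by step.

Initialize: sum_val = 5
Entering loop: for n in range(4):
After iteration 1: n = 0, sum_val = 6
After iteration 2: n = 1, sum_val = 8
After iteration 3: n = 2, sum_val = 11
After iteration 4: n = 3, sum_val = 15
Loop ends.

Final answer: 15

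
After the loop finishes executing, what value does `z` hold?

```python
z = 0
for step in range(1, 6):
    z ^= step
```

Let's trace through this code step by step.

Initialize: z = 0
Entering loop: for step in range(1, 6):
After iteration 1: step = 1, z = 1
After iteration 2: step = 2, z = 3
After iteration 3: step = 3, z = 0
After iteration 4: step = 4, z = 4
After iteration 5: step = 5, z = 1
Loop ends.

Final answer: 1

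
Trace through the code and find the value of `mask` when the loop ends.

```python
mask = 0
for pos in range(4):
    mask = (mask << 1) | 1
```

Let's trace through this code step by step.

Initialize: mask = 0
Entering loop: for pos in range(4):
After iteration 1: pos = 0, mask = 1
After iteration 2: pos = 1, mask = 3
After iteration 3: pos = 2, mask = 7
After iteration 4: pos = 3, mask = 15
Loop ends.

Final answer: 15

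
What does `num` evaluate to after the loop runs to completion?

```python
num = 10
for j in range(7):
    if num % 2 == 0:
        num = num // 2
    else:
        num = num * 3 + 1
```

Let's trace through this code step by step.

Initialize: num = 10
Entering loop: for j in range(7):
After iteration 1: j = 0, num = 5
After iteration 2: j = 1, num = 16
After iteration 3: j = 2, num = 8
After iteration 4: j = 3, num = 4
After iteration 5: j = 4, num = 2
After iteration 6: j = 5, num = 1
After iteration 7: j = 6, num = 4
Loop ends.

Final answer: 4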